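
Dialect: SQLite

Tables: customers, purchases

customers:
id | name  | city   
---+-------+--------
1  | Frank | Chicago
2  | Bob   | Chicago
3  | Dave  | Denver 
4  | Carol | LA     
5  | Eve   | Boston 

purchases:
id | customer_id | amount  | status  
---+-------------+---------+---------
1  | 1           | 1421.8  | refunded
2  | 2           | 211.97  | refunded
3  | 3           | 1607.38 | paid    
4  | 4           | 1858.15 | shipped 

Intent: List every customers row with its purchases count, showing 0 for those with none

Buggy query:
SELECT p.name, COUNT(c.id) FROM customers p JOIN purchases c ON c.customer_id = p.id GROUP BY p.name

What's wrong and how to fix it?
Bug: An inner join excludes parents with zero children

Fix: Use LEFT JOIN so parents without children still appear (COUNT(c.id) gives 0)

Corrected query:
SELECT p.name, COUNT(c.id) FROM customers p LEFT JOIN purchases c ON c.customer_id = p.id GROUP BY p.name

Result:
name  | COUNT(c.id)
------+------------
Bob   | 1          
Carol | 1          
Dave  | 1          
Eve   | 0          
Frank | 1          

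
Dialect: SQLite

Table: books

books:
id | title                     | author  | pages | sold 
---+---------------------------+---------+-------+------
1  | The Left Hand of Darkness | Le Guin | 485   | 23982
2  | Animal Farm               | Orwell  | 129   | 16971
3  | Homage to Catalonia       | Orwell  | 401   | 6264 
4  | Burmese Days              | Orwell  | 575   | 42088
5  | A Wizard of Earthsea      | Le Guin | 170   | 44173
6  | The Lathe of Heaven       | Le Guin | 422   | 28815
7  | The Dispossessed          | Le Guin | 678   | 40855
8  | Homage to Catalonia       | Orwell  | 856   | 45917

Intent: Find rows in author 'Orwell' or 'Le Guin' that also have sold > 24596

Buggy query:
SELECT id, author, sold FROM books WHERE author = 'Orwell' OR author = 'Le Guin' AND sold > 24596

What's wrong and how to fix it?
Bug: AND binds tighter than OR, so this parses as author = 'Orwell' OR (author = 'Le Guin' AND sold > 24596)

Fix: Group the OR with parentheses (or use IN), then AND the threshold

Corrected query:
SELECT id, author, sold FROM books WHERE (author = 'Orwell' OR author = 'Le Guin') AND sold > 24596

Result:
id | author  | sold 
---+---------+------
4  | Orwell  | 42088
5  | Le Guin | 44173
6  | Le Guin | 28815
7  | Le Guin | 40855
8  | Orwell  | 45917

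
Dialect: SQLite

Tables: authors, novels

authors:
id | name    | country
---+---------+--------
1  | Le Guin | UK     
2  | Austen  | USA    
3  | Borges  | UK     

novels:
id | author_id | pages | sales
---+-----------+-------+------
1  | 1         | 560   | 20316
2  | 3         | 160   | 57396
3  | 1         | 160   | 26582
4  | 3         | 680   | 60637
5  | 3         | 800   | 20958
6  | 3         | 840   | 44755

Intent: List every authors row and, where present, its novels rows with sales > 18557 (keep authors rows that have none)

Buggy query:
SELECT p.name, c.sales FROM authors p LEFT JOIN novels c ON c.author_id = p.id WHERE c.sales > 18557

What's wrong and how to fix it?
Bug: A WHERE condition on the right-hand table after LEFT JOIN drops unmatched parents

Fix: Put 'c.sales > 18557' in the JOIN's ON clause instead of WHERE

Corrected query:
SELECT p.name, c.sales FROM authors p LEFT JOIN novels c ON c.author_id = p.id AND c.sales > 18557

Result:
name    | sales
--------+------
Le Guin | 20316
Le Guin | 26582
Austen  | NULL 
Borges  | 20958
Borges  | 44755
Borges  | 57396
Borges  | 60637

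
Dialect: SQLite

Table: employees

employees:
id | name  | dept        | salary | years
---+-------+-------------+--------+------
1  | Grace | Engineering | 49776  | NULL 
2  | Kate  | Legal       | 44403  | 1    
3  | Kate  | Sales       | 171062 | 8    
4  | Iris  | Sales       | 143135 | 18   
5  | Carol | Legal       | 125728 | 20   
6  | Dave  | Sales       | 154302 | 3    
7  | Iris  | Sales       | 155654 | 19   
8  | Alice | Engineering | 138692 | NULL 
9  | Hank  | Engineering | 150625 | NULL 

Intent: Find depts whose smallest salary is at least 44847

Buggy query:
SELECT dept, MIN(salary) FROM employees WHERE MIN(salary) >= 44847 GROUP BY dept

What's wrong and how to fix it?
Bug: Aggregates like MIN are computed per group after WHERE runs

Fix: Use HAVING for the per-group MIN condition

Corrected query:
SELECT dept, MIN(salary) FROM employees GROUP BY dept HAVING MIN(salary) >= 44847

Result:
dept        | MIN(salary)
------------+------------
Engineering | 49776      
Sales       | 143135     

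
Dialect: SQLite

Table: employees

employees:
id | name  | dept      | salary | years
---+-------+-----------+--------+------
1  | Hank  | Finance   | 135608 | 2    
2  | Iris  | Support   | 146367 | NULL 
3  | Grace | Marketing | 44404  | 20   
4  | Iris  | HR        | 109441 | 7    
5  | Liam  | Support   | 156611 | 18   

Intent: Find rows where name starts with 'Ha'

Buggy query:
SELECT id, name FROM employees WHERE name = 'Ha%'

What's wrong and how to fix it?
Bug: Wildcards only work with LIKE; '=' treats '%' as a literal character

Fix: Use LIKE for wildcard pattern matching

Corrected query:
SELECT id, name FROM employees WHERE name LIKE 'Ha%'

Result:
id | name
---+-----
1  | Hank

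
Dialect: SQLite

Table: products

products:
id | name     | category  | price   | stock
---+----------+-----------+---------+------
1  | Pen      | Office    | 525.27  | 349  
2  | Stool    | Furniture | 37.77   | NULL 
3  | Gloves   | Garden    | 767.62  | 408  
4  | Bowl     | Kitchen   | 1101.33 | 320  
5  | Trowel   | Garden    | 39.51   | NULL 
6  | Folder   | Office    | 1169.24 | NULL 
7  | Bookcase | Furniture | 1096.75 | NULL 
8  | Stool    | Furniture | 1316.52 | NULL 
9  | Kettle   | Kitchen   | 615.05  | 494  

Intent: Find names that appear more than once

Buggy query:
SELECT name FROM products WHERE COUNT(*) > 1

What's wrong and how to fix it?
Bug: WHERE can't reference COUNT(*); aggregates are computed after WHERE

Fix: Group first, then use HAVING for the count condition

Corrected query:
SELECT name FROM products GROUP BY name HAVING COUNT(*) > 1

Result:
name 
-----
Stool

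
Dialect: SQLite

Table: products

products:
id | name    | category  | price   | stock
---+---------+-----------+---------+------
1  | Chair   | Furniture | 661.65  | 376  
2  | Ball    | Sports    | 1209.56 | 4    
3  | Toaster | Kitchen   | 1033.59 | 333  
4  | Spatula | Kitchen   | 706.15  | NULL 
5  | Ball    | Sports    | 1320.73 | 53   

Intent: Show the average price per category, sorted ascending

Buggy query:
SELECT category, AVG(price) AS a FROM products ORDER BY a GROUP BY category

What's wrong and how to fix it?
Bug: GROUP BY must precede ORDER BY

Fix: Reorder: SELECT … FROM … GROUP BY … ORDER BY …

Corrected query:
SELECT category, AVG(price) AS a FROM products GROUP BY category ORDER BY a

Result:
category  | a       
----------+---------
Furniture | 661.65  
Kitchen   | 869.87  
Sports    | 1265.145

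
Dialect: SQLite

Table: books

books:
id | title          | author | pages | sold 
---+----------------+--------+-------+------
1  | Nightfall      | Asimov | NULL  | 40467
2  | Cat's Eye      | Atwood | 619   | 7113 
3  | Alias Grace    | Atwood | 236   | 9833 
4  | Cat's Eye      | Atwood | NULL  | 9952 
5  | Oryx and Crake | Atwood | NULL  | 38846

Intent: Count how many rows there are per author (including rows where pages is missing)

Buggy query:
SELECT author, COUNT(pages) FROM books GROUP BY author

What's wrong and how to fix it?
Bug: COUNT(pages) skips NULLs, so groups with missing pages are undercounted

Fix: Replace COUNT(pages) with COUNT(*)

Corrected query:
SELECT author, COUNT(*) FROM books GROUP BY author

Result:
author | COUNT(*)
-------+---------
Asimov | 1       
Atwood | 4       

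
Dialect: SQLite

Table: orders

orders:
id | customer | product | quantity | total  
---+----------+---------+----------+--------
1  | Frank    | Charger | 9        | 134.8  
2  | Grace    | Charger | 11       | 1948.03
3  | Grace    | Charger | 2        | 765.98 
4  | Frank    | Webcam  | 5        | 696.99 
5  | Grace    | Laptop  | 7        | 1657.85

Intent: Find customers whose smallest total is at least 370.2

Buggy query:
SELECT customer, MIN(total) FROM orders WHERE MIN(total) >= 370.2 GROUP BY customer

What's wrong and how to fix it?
Bug: MIN() in WHERE is a misuse of aggregate

Fix: Use HAVING for the per-group MIN condition

Corrected query:
SELECT customer, MIN(total) FROM orders GROUP BY customer HAVING MIN(total) >= 370.2

Result:
customer | MIN(total)
---------+-----------
Grace    | 765.98    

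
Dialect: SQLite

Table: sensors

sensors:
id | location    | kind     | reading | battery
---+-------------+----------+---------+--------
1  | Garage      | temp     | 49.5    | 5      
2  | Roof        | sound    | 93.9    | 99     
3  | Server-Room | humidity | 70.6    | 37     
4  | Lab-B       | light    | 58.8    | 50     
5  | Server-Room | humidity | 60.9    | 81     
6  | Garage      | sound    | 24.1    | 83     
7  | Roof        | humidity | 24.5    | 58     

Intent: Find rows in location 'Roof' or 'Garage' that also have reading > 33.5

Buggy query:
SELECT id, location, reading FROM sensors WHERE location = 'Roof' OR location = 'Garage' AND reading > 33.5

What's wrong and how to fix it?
Bug: AND binds tighter than OR, so this parses as location = 'Roof' OR (location = 'Garage' AND reading > 33.5)

Fix: Add parentheses around the OR so the AND applies to both alternatives

Corrected query:
SELECT id, location, reading FROM sensors WHERE (location = 'Roof' OR location = 'Garage') AND reading > 33.5

Result:
id | location | reading
---+----------+--------
1  | Garage   | 49.5   
2  | Roof     | 93.9   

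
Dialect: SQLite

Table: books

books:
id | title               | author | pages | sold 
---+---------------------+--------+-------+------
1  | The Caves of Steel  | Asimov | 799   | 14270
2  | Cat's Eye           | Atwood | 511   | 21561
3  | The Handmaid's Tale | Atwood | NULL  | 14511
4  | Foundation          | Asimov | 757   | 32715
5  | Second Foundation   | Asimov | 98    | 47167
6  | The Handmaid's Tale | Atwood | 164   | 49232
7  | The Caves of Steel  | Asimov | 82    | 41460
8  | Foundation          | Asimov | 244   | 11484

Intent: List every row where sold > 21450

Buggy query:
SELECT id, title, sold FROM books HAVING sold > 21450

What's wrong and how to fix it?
Bug: This is a non-aggregate query (no GROUP BY, no aggregates), so in SQLite the HAVING clause is invalid here; a row-level condition belongs in WHERE

Fix: Replace HAVING with WHERE since the condition applies to individual rows

Corrected query:
SELECT id, title, sold FROM books WHERE sold > 21450

Result:
id | title               | sold 
---+---------------------+------
2  | Cat's Eye           | 21561
4  | Foundation          | 32715
5  | Second Foundation   | 47167
6  | The Handmaid's Tale | 49232
7  | The Caves of Steel  | 41460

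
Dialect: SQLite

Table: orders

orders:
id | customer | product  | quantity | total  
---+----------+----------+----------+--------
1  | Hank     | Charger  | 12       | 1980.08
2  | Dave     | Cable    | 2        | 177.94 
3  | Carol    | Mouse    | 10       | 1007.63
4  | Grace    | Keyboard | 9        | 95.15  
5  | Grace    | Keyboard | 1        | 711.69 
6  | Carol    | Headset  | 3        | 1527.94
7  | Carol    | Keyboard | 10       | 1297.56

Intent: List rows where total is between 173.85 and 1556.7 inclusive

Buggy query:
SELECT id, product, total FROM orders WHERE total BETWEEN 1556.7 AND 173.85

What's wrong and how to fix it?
Bug: BETWEEN expects the lower bound first; with 1556.7 AND 173.85 the range is empty

Fix: Write BETWEEN 173.85 AND 1556.7

Corrected query:
SELECT id, product, total FROM orders WHERE total BETWEEN 173.85 AND 1556.7

Result:
id | product  | total  
---+----------+--------
2  | Cable    | 177.94 
3  | Mouse    | 1007.63
5  | Keyboard | 711.69 
6  | Headset  | 1527.94
7  | Keyboard | 1297.56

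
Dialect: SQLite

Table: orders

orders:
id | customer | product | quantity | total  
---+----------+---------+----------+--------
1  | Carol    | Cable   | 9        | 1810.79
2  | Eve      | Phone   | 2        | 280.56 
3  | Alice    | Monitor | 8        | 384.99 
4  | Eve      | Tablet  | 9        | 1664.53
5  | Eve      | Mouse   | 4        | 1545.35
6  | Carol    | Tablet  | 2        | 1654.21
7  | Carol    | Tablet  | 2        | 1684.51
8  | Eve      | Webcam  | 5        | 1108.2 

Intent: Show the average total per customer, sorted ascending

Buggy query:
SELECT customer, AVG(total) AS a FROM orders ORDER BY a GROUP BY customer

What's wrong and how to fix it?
Bug: GROUP BY must precede ORDER BY

Fix: Reorder: SELECT … FROM … GROUP BY … ORDER BY …

Corrected query:
SELECT customer, AVG(total) AS a FROM orders GROUP BY customer ORDER BY a

Result:
customer | a          
---------+------------
Alice    | 384.99     
Eve      | 1149.66    
Carol    | 1716.503333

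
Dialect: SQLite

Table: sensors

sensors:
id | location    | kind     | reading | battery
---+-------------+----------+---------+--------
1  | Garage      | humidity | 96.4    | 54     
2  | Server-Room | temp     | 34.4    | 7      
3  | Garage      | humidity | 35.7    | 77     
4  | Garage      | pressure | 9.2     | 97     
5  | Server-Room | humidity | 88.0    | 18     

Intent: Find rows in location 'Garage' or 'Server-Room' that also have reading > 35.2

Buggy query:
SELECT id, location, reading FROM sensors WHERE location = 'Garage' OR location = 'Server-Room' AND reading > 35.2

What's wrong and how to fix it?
Bug: AND binds tighter than OR, so this parses as location = 'Garage' OR (location = 'Server-Room' AND reading > 35.2)

Fix: Add parentheses around the OR so the AND applies to both alternatives

Corrected query:
SELECT id, location, reading FROM sensors WHERE (location = 'Garage' OR location = 'Server-Room') AND reading > 35.2

Result:
id | location    | reading
---+-------------+--------
1  | Garage      | 96.4   
3  | Garage      | 35.7   
5  | Server-Room | 88     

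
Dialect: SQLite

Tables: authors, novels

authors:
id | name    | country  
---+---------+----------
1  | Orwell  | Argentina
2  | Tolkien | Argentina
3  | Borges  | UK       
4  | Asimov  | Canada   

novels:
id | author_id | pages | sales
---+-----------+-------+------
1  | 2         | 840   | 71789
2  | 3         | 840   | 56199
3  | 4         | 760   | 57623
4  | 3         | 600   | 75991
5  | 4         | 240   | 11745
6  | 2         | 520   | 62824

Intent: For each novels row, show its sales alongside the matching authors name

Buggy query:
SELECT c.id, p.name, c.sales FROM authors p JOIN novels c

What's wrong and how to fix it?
Bug: Missing join condition: each novels row is matched to all authors rows instead of just its own

Fix: Add ON c.author_id = p.id to the JOIN

Corrected query:
SELECT c.id, p.name, c.sales FROM authors p JOIN novels c ON c.author_id = p.id

Result:
id | name    | sales
---+---------+------
1  | Tolkien | 71789
2  | Borges  | 56199
3  | Asimov  | 57623
4  | Borges  | 75991
5  | Asimov  | 11745
6  | Tolkien | 62824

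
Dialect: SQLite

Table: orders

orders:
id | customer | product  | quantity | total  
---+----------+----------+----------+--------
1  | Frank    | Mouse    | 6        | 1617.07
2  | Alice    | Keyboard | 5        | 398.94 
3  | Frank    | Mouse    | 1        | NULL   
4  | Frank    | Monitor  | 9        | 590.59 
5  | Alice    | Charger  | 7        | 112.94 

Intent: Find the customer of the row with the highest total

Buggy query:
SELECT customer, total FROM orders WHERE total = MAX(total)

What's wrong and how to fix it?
Bug: WHERE is evaluated per row; an aggregate over the whole table isn't defined there

Fix: Wrap MAX in a scalar subquery so WHERE compares against a single value

Corrected query:
SELECT customer, total FROM orders WHERE total = (SELECT MAX(total) FROM orders)

Result:
customer | total  
---------+--------
Frank    | 1617.07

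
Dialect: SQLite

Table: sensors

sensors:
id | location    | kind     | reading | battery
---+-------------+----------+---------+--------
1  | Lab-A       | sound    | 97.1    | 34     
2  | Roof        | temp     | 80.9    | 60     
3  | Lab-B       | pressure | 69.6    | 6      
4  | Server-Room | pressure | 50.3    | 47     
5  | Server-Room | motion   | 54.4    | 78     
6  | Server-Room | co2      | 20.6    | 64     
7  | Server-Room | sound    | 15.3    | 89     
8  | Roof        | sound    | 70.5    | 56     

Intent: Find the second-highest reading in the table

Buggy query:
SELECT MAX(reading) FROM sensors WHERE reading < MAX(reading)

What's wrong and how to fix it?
Bug: The inner MAX is an aggregate inside WHERE, which is not allowed

Fix: Put the inner MAX in a scalar subquery

Corrected query:
SELECT MAX(reading) FROM sensors WHERE reading < (SELECT MAX(reading) FROM sensors)

Result:
MAX(reading)
------------
80.9        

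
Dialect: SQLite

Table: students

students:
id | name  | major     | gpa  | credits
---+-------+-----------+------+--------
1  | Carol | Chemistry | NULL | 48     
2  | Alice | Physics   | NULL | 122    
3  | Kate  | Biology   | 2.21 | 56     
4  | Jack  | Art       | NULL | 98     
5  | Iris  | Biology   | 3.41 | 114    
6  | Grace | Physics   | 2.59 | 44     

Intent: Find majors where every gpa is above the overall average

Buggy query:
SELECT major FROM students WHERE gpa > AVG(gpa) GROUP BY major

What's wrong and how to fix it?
Bug: WHERE evaluates per row before aggregation, so AVG() is unavailable

Fix: Use a subquery for AVG and a HAVING MIN(...) filter so the condition holds for every row in the group

Corrected query:
SELECT major FROM students GROUP BY major HAVING MIN(gpa) > (SELECT AVG(gpa) FROM students)

Result:
(no rows)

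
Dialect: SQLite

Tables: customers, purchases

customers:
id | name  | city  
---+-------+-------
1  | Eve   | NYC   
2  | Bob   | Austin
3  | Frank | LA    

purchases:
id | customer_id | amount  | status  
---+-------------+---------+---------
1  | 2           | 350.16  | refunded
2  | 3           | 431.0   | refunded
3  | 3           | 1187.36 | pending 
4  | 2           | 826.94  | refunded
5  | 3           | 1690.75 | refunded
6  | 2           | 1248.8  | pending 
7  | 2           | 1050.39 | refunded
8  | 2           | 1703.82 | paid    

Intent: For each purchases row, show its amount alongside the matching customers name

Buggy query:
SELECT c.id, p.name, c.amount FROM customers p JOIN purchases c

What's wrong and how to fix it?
Bug: Missing join condition: each purchases row is matched to all customers rows instead of just its own

Fix: Specify the join condition linking the foreign key to the parent id

Corrected query:
SELECT c.id, p.name, c.amount FROM customers p JOIN purchases c ON c.customer_id = p.id

Result:
id | name  | amount 
---+-------+--------
1  | Bob   | 350.16 
2  | Frank | 431    
3  | Frank | 1187.36
4  | Bob   | 826.94 
5  | Frank | 1690.75
6  | Bob   | 1248.8 
7  | Bob   | 1050.39
8  | Bob   | 1703.82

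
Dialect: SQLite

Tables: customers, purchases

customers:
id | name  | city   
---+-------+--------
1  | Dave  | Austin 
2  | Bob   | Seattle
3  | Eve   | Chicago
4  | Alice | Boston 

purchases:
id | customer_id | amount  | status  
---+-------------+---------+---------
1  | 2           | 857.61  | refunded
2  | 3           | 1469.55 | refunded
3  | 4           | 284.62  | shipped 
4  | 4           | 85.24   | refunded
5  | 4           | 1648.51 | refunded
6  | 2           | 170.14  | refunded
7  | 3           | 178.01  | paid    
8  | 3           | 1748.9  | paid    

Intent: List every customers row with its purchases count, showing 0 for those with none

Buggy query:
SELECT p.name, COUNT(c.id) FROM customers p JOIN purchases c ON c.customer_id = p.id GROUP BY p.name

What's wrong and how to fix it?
Bug: An inner join excludes parents with zero children

Fix: Use LEFT JOIN so parents without children still appear (COUNT(c.id) gives 0)

Corrected query:
SELECT p.name, COUNT(c.id) FROM customers p LEFT JOIN purchases c ON c.customer_id = p.id GROUP BY p.name

Result:
name  | COUNT(c.id)
------+------------
Alice | 3          
Bob   | 2          
Dave  | 0          
Eve   | 3          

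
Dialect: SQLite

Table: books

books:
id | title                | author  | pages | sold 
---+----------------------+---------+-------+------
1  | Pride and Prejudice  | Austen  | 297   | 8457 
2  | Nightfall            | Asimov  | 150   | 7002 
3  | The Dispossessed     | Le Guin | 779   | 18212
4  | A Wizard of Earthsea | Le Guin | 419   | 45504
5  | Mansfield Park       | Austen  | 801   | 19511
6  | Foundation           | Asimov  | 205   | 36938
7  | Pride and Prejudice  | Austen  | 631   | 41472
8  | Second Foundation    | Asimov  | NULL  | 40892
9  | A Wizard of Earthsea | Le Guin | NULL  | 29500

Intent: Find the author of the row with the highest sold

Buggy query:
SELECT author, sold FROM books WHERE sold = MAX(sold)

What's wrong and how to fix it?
Bug: WHERE is evaluated per row; an aggregate over the whole table isn't defined there

Fix: Wrap MAX in a scalar subquery so WHERE compares against a single value

Corrected query:
SELECT author, sold FROM books WHERE sold = (SELECT MAX(sold) FROM books)

Result:
author  | sold 
--------+------
Le Guin | 45504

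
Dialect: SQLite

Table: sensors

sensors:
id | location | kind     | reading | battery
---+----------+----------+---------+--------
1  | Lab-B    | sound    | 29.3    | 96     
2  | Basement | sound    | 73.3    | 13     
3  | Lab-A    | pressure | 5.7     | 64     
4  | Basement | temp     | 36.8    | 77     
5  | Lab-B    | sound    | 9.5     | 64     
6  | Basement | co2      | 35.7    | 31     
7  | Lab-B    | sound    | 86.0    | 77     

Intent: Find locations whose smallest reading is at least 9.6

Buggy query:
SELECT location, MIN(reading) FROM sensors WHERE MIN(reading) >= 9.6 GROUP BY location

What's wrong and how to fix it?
Bug: Aggregates like MIN are computed per group after WHERE runs

Fix: Use HAVING for the per-group MIN condition

Corrected query:
SELECT location, MIN(reading) FROM sensors GROUP BY location HAVING MIN(reading) >= 9.6

Result:
location | MIN(reading)
---------+-------------
Basement | 35.7        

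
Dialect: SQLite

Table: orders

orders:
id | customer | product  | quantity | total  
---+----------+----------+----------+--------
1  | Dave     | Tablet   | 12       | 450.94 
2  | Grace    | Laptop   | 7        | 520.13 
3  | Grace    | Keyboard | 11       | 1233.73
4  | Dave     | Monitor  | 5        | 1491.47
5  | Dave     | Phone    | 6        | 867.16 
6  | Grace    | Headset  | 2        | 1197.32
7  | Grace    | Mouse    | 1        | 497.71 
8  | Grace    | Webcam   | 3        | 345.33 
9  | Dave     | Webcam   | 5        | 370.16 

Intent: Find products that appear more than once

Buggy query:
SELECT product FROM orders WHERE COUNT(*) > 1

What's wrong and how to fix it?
Bug: WHERE can't reference COUNT(*); aggregates are computed after WHERE

Fix: GROUP BY product, then filter groups with HAVING COUNT(*) > 1

Corrected query:
SELECT product FROM orders GROUP BY product HAVING COUNT(*) > 1

Result:
product
-------
Webcam 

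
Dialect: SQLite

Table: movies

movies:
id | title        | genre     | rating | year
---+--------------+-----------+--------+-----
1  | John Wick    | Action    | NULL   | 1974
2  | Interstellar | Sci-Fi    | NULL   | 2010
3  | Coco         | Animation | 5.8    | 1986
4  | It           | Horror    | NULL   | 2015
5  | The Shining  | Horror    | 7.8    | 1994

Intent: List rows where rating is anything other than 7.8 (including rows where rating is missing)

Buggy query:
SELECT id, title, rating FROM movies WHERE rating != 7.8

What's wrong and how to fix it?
Bug: Inequality against NULL is unknown, not true; rows with NULL are dropped

Fix: Handle NULL separately with IS NULL alongside the inequality

Corrected query:
SELECT id, title, rating FROM movies WHERE rating != 7.8 OR rating IS NULL

Result:
id | title        | rating
---+--------------+-------
1  | John Wick    | NULL  
2  | Interstellar | NULL  
3  | Coco         | 5.8   
4  | It           | NULL  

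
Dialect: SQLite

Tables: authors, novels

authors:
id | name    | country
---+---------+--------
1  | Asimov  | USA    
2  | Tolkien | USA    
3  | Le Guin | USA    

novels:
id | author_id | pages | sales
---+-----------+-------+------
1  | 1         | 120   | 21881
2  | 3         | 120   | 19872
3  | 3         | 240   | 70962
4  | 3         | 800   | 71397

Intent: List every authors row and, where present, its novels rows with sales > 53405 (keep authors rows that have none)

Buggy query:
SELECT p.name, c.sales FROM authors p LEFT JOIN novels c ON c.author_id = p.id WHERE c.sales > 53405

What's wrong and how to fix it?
Bug: A WHERE condition on the right-hand table after LEFT JOIN drops unmatched parents

Fix: Put 'c.sales > 53405' in the JOIN's ON clause instead of WHERE

Corrected query:
SELECT p.name, c.sales FROM authors p LEFT JOIN novels c ON c.author_id = p.id AND c.sales > 53405

Result:
name    | sales
--------+------
Asimov  | NULL 
Tolkien | NULL 
Le Guin | 70962
Le Guin | 71397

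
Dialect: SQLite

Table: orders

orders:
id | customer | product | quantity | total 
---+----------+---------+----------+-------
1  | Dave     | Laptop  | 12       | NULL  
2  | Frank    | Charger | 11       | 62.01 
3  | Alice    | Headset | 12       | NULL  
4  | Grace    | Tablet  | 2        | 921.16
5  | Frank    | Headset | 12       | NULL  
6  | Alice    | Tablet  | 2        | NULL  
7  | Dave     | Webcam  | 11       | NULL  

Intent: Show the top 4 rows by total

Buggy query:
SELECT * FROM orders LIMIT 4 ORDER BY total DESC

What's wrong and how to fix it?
Bug: LIMIT must come after ORDER BY

Fix: Swap the clauses: ORDER BY first, then LIMIT

Corrected query:
SELECT * FROM orders ORDER BY total DESC LIMIT 4

Result:
id | customer | product | quantity | total 
---+----------+---------+----------+-------
4  | Grace    | Tablet  | 2        | 921.16
2  | Frank    | Charger | 11       | 62.01 
1  | Dave     | Laptop  | 12       | NULL  
3  | Alice    | Headset | 12       | NULL  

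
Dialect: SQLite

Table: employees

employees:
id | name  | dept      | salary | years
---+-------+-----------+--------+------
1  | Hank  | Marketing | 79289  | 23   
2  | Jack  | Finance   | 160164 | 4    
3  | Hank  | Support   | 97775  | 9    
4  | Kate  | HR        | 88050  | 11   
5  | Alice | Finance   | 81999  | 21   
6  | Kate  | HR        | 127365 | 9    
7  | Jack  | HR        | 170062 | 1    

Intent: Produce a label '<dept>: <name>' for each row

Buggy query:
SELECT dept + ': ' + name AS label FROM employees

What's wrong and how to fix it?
Bug: SQLite uses || for string concatenation; + coerces text to numbers (yielding 0)

Fix: Replace + with || to concatenate text

Corrected query:
SELECT dept || ': ' || name AS label FROM employees

Result:
label          
---------------
Marketing: Hank
Finance: Jack  
Support: Hank  
HR: Kate       
Finance: Alice 
HR: Kate       
HR: Jack       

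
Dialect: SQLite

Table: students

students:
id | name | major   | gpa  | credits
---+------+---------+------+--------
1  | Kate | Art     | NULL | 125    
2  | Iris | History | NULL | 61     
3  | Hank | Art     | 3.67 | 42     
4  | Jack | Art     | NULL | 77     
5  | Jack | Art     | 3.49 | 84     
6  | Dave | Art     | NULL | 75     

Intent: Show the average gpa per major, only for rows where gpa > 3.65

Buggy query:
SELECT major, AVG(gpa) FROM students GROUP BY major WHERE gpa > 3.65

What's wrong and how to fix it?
Bug: Row-level WHERE must come before GROUP BY in the clause order

Fix: Place WHERE between FROM and GROUP BY

Corrected query:
SELECT major, AVG(gpa) FROM students WHERE gpa > 3.65 GROUP BY major

Result:
major | AVG(gpa)
------+---------
Art   | 3.67    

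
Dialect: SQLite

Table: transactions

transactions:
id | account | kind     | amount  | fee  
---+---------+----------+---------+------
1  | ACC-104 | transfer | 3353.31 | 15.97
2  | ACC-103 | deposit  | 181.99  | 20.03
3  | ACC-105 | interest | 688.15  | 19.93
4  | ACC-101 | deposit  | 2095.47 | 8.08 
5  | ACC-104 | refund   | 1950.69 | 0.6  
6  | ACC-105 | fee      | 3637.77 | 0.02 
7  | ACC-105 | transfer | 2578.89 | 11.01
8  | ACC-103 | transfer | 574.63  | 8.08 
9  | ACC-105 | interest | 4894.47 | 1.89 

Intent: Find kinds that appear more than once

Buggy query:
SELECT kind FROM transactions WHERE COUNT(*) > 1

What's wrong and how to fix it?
Bug: COUNT(*) is an aggregate and cannot be used in WHERE

Fix: Group first, then use HAVING for the count condition

Corrected query:
SELECT kind FROM transactions GROUP BY kind HAVING COUNT(*) > 1

Result:
kind    
--------
deposit 
interest
transfer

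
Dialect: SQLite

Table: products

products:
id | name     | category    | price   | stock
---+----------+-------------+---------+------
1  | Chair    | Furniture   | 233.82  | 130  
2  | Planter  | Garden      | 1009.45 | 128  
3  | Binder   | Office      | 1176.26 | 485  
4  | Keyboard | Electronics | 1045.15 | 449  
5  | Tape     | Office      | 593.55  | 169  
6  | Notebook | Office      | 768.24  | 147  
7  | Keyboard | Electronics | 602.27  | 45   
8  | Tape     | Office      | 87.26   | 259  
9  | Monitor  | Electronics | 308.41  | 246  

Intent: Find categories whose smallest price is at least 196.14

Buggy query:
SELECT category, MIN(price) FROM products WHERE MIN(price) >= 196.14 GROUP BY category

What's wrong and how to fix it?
Bug: MIN() in WHERE is a misuse of aggregate

Fix: Use HAVING for the per-group MIN condition

Corrected query:
SELECT category, MIN(price) FROM products GROUP BY category HAVING MIN(price) >= 196.14

Result:
category    | MIN(price)
------------+-----------
Electronics | 308.41    
Furniture   | 233.82    
Garden      | 1009.45   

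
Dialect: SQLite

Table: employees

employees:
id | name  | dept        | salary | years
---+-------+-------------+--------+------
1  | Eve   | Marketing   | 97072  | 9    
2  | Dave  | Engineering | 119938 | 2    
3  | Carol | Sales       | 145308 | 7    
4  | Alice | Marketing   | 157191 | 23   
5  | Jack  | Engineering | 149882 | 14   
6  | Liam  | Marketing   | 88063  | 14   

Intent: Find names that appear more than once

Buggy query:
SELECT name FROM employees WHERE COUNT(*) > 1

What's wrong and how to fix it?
Bug: WHERE can't reference COUNT(*); aggregates are computed after WHERE

Fix: Group first, then use HAVING for the count condition

Corrected query:
SELECT name FROM employees GROUP BY name HAVING COUNT(*) > 1

Result:
(no rows)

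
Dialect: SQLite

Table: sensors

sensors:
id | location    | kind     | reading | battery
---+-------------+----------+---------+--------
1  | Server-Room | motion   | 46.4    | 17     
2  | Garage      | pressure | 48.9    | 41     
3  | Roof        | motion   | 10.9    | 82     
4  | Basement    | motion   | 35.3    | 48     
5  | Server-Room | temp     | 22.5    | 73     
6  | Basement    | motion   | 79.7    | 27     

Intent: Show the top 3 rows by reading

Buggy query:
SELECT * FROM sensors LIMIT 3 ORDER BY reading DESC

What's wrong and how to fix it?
Bug: LIMIT must come after ORDER BY

Fix: Sort with ORDER BY, then apply LIMIT

Corrected query:
SELECT * FROM sensors ORDER BY reading DESC LIMIT 3

Result:
id | location    | kind     | reading | battery
---+-------------+----------+---------+--------
6  | Basement    | motion   | 79.7    | 27     
2  | Garage      | pressure | 48.9    | 41     
1  | Server-Room | motion   | 46.4    | 17     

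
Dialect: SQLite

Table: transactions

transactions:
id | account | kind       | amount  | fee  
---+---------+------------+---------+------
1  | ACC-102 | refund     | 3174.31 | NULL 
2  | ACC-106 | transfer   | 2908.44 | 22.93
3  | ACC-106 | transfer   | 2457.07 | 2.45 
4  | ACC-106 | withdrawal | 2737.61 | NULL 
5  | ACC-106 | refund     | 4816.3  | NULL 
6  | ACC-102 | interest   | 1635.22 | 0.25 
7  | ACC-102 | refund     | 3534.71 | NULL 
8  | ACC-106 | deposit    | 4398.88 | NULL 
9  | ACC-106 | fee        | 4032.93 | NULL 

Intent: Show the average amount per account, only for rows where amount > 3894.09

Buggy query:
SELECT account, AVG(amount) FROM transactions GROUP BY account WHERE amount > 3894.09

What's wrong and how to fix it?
Bug: WHERE cannot follow GROUP BY

Fix: Move the WHERE clause before GROUP BY

Corrected query:
SELECT account, AVG(amount) FROM transactions WHERE amount > 3894.09 GROUP BY account

Result:
account | AVG(amount)
--------+------------
ACC-106 | 4416.036667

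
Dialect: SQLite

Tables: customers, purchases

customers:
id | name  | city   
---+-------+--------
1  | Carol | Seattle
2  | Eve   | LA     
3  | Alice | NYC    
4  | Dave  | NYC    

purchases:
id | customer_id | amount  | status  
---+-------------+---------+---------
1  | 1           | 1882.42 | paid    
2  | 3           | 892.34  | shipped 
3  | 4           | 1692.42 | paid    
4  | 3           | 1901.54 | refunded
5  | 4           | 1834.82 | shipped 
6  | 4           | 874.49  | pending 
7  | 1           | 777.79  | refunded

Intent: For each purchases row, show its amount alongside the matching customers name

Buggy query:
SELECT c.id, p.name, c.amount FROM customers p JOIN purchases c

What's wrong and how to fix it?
Bug: JOIN with no ON clause produces a cartesian product; every purchases row pairs with every customers row

Fix: Specify the join condition linking the foreign key to the parent id

Corrected query:
SELECT c.id, p.name, c.amount FROM customers p JOIN purchases c ON c.customer_id = p.id

Result:
id | name  | amount 
---+-------+--------
1  | Carol | 1882.42
2  | Alice | 892.34 
3  | Dave  | 1692.42
4  | Alice | 1901.54
5  | Dave  | 1834.82
6  | Dave  | 874.49 
7  | Carol | 777.79 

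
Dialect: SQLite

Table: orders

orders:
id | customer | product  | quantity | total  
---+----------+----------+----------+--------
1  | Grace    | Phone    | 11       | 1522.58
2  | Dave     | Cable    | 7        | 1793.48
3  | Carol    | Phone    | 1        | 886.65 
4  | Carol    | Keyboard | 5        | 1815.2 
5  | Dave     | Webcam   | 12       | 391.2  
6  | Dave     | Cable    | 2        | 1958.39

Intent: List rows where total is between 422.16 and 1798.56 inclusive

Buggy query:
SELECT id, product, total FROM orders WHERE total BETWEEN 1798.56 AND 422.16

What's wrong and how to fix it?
Bug: BETWEEN expects the lower bound first; with 1798.56 AND 422.16 the range is empty

Fix: Write BETWEEN 422.16 AND 1798.56

Corrected query:
SELECT id, product, total FROM orders WHERE total BETWEEN 422.16 AND 1798.56

Result:
id | product | total  
---+---------+--------
1  | Phone   | 1522.58
2  | Cable   | 1793.48
3  | Phone   | 886.65 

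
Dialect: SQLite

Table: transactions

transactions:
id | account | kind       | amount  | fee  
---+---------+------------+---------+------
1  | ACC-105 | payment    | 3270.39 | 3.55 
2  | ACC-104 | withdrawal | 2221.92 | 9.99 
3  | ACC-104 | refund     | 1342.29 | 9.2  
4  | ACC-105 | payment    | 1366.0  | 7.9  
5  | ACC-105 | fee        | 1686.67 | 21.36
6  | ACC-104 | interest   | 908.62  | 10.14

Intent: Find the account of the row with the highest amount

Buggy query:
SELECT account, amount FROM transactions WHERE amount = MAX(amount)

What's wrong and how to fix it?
Bug: WHERE is evaluated per row; an aggregate over the whole table isn't defined there

Fix: Use a subquery: WHERE amount = (SELECT MAX(amount) FROM transactions)

Corrected query:
SELECT account, amount FROM transactions WHERE amount = (SELECT MAX(amount) FROM transactions)

Result:
account | amount 
--------+--------
ACC-105 | 3270.39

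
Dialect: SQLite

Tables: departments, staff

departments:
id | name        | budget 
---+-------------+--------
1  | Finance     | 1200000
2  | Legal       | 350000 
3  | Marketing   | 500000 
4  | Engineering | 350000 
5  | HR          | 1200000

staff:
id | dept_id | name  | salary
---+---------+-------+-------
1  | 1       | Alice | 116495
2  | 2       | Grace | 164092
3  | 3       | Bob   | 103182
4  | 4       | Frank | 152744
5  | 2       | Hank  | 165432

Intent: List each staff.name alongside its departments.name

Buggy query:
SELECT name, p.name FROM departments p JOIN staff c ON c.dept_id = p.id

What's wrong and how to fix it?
Bug: 'name' exists in both joined tables, so the database can't tell which one is meant

Fix: Prefix ambiguous columns with the table alias

Corrected query:
SELECT c.name, p.name FROM departments p JOIN staff c ON c.dept_id = p.id

Result:
name  | name       
------+------------
Alice | Finance    
Grace | Legal      
Bob   | Marketing  
Frank | Engineering
Hank  | Legal      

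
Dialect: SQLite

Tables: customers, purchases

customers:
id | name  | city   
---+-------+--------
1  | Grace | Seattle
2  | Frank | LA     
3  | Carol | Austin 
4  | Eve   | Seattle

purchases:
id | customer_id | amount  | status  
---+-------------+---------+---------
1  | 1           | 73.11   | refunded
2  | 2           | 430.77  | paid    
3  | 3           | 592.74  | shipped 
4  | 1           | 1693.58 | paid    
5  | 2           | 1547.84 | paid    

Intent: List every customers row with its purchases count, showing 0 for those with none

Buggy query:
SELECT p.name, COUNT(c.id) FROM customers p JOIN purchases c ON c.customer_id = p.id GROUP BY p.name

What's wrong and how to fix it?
Bug: An inner join excludes parents with zero children

Fix: Switch to LEFT JOIN to retain unmatched parent rows

Corrected query:
SELECT p.name, COUNT(c.id) FROM customers p LEFT JOIN purchases c ON c.customer_id = p.id GROUP BY p.name

Result:
name  | COUNT(c.id)
------+------------
Carol | 1          
Eve   | 0          
Frank | 2          
Grace | 2          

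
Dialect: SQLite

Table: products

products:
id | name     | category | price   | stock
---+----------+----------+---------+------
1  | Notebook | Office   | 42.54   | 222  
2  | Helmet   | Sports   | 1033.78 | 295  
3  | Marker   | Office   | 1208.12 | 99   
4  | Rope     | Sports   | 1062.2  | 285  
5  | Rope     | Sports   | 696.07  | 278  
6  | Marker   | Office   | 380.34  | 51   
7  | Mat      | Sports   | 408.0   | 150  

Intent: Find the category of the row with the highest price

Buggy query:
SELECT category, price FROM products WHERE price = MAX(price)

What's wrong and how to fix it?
Bug: WHERE is evaluated per row; an aggregate over the whole table isn't defined there

Fix: Wrap MAX in a scalar subquery so WHERE compares against a single value

Corrected query:
SELECT category, price FROM products WHERE price = (SELECT MAX(price) FROM products)

Result:
category | price  
---------+--------
Office   | 1208.12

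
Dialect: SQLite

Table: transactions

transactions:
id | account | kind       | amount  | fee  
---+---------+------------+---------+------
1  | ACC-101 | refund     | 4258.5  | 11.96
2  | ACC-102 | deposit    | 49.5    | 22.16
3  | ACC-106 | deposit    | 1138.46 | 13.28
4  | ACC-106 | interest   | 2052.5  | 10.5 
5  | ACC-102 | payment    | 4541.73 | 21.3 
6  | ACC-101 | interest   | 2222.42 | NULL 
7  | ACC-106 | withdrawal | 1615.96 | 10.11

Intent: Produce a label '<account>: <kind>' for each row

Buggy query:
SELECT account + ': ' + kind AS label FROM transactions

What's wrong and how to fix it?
Bug: SQLite uses || for string concatenation; + coerces text to numbers (yielding 0)

Fix: Replace + with || to concatenate text

Corrected query:
SELECT account || ': ' || kind AS label FROM transactions

Result:
label              
-------------------
ACC-101: refund    
ACC-102: deposit   
ACC-106: deposit   
ACC-106: interest  
ACC-102: payment   
ACC-101: interest  
ACC-106: withdrawal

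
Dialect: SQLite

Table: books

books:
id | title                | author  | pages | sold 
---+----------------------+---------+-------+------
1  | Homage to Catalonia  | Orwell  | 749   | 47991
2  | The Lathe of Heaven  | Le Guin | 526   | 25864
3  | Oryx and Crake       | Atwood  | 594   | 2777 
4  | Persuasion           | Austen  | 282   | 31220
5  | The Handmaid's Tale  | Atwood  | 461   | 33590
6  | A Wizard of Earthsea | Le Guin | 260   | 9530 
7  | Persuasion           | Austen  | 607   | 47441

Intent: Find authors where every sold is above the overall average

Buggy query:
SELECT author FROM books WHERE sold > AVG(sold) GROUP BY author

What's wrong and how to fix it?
Bug: WHERE evaluates per row before aggregation, so AVG() is unavailable

Fix: Compute the overall average in a scalar subquery and compare each group's MIN against it in HAVING

Corrected query:
SELECT author FROM books GROUP BY author HAVING MIN(sold) > (SELECT AVG(sold) FROM books)

Result:
author
------
Austen
Orwell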